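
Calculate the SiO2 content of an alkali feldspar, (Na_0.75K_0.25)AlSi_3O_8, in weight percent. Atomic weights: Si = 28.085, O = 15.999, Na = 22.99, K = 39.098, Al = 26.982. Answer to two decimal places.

M((Na_0.75K_0.25)AlSi_3O_8) = 266.246 g/mol; M(SiO2) = 60.083 g/mol.
Moles SiO2 per formula unit = 3 Si ÷ 1 = 3.0000.
SiO2 fraction = (3.0000 × 60.083) / 266.246 = 180.249/266.246 = 0.6770.

67.70 wt%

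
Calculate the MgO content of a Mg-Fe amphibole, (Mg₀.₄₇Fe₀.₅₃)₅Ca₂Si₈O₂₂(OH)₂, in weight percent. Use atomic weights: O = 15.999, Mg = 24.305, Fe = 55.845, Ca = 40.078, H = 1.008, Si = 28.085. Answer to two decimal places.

Formula mass = 895.934 g/mol.
2.35 Mg → 2.3500 mol MgO per formula unit; M(MgO) = 40.304, so MgO mass = 94.714 g.
94.714/895.934 × 100 = 10.57 wt%.

10.57 wt%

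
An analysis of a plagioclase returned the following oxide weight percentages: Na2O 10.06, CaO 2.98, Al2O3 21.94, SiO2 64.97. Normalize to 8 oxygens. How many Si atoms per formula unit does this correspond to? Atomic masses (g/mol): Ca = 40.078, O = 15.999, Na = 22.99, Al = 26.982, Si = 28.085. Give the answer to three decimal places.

10.06 wt% Na2O ÷ 61.979 g/mol = 0.16231 mol, giving 0.32462 Na and 0.16231 O.
2.98 wt% CaO ÷ 56.077 g/mol = 0.05314 mol, giving 0.05314 Ca and 0.05314 O.
21.94 wt% Al2O3 ÷ 101.961 g/mol = 0.21518 mol, giving 0.43036 Al and 0.64554 O.
64.97 wt% SiO2 ÷ 60.083 g/mol = 1.08134 mol, giving 1.08134 Si and 2.16268 O.
Oxygen sums to 3.02367; scaling by 8/3.02367 = 2.64579 puts the formula on 8 O.
Si: 1.08134 × 2.64579 = 2.861 atoms per formula unit.

2.861 Si apfu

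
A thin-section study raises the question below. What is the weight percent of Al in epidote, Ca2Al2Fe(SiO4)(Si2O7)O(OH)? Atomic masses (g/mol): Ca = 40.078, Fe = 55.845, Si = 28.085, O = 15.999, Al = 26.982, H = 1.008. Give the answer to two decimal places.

11.17 weight percent

Molar mass of Ca2Al2Fe(SiO4)(Si2O7)O(OH): 2*40.078 + 2*26.982 + 1*55.845 + 3*28.085 + 13*15.999 + 1*1.008 = 483.215 g/mol.
Mass of Al per formula unit: 2 × 26.982 = 53.964 g.
Weight fraction Al = 53.964 / 483.215 = 0.1117.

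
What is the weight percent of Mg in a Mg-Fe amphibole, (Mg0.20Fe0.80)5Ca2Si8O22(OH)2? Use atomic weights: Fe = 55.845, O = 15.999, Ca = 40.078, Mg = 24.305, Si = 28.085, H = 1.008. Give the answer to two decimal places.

M((Mg0.20Fe0.80)5Ca2Si8O22(OH)2) = 938.513 g/mol.
Mg contributes 1 × 24.305 = 24.305 g per mole.
24.305/938.513 = 0.0259 → 2.59%.

2.59 wt%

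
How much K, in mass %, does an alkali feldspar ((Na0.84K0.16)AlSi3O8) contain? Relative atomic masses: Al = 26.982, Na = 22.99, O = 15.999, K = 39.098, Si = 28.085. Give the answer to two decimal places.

2.36 mass %

M((Na0.84K0.16)AlSi3O8) = 264.796 g/mol.
K contributes 0.16 × 39.098 = 6.256 g per mole.
6.256/264.796 = 0.0236 → 2.36%.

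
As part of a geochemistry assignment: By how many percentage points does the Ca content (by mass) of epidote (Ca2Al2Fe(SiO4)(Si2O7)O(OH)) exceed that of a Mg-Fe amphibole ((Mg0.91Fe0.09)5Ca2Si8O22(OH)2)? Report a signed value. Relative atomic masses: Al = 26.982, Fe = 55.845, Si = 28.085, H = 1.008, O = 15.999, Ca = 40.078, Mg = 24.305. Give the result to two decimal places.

6.89 percentage points

First mineral: 80.156 g Ca in 483.215 g formula = 16.59 wt% Ca.
Second mineral: 80.156 g Ca in 826.546 g formula = 9.70 wt% Ca.
16.59% − 9.70% gives a difference of 6.89 percentage points.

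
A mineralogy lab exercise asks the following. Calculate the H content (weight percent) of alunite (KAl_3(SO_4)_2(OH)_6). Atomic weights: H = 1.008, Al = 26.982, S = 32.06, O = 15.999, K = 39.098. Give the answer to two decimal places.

Molar mass of KAl_3(SO_4)_2(OH)_6: 1×39.098 + 3×26.982 + 2×32.06 + 14×15.999 + 6×1.008 = 414.198 g/mol.
Mass of H per formula unit: 6 × 1.008 = 6.048 g.
Weight fraction H = 6.048 / 414.198 = 0.0146.

1.46 weight percent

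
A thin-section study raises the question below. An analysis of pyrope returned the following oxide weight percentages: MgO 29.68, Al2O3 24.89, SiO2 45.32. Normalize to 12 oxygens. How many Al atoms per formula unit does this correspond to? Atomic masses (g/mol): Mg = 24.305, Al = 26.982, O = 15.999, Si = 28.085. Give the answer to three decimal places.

29.68 wt% MgO ÷ 40.304 g/mol = 0.73640 mol, giving 0.73640 Mg and 0.73640 O.
24.89 wt% Al2O3 ÷ 101.961 g/mol = 0.24411 mol, giving 0.48822 Al and 0.73233 O.
45.32 wt% SiO2 ÷ 60.083 g/mol = 0.75429 mol, giving 0.75429 Si and 1.50858 O.
Oxygen sums to 2.97731; scaling by 12/2.97731 = 4.03048 puts the formula on 12 O.
Al: 0.48822 × 4.03048 = 1.968 atoms per formula unit.

1.968 Al apfu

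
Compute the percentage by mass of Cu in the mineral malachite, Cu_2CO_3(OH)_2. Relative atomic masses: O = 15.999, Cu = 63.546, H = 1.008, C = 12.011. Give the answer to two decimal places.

Molar mass of Cu_2CO_3(OH)_2: 2·63.546 + 1·12.011 + 5·15.999 + 2·1.008 = 221.114 g/mol.
Mass of Cu per formula unit: 2 × 63.546 = 127.092 g.
Weight fraction Cu = 127.092 / 221.114 = 0.5748.

57.48 mass %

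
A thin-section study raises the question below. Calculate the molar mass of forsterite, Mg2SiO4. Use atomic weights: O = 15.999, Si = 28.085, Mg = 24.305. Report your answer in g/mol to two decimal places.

140.69 g/mol

The formula mass is the sum 2(24.305) + 1(28.085) + 4(15.999).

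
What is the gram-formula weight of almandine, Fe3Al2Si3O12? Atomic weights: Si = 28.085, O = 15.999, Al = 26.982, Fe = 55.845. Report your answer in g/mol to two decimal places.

Fe: 3 × 55.845 = 167.5350
Al: 2 × 26.982 = 53.9640
Si: 3 × 28.085 = 84.2550
O: 12 × 15.999 = 191.9880
Summing the contributions gives the formula mass.

497.74 g/mol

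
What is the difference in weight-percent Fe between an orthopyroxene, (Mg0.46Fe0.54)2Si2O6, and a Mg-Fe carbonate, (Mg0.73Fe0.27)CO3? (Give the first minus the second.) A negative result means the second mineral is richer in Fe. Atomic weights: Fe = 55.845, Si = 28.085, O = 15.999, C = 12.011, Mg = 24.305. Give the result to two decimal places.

First mineral: 60.313 g Fe in 234.837 g formula = 25.68 wt% Fe.
Second mineral: 15.078 g Fe in 92.829 g formula = 16.24 wt% Fe.
25.68% − 16.24% gives a difference of 9.44 percentage points.

9.44 percentage points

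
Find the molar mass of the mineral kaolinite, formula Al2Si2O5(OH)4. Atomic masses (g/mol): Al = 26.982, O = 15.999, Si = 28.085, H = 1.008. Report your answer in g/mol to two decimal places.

258.16 g/mol

M = 2×26.982 + 2×28.085 + 9×15.999 + 4×1.008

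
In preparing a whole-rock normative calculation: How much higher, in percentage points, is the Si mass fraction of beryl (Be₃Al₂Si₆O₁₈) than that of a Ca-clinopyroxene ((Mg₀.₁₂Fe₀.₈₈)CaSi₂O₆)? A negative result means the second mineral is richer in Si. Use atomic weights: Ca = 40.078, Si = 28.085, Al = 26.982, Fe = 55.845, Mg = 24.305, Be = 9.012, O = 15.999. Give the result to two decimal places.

First mineral: 168.510 g Si in 537.492 g formula = 31.35 wt% Si.
Second mineral: 56.170 g Si in 244.302 g formula = 22.99 wt% Si.
31.35% − 22.99% gives a difference of 8.36 percentage points.

8.36 percentage points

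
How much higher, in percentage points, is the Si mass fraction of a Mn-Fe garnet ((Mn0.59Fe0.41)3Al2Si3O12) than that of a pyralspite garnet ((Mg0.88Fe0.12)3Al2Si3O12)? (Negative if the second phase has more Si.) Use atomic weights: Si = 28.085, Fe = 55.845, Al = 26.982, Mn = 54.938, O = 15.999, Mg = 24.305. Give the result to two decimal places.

-3.35 percentage points

First mineral: 84.255 g Si in 496.137 g formula = 16.98 wt% Si.
Second mineral: 84.255 g Si in 414.476 g formula = 20.33 wt% Si.
16.98% − 20.33% gives a difference of -3.35 percentage points.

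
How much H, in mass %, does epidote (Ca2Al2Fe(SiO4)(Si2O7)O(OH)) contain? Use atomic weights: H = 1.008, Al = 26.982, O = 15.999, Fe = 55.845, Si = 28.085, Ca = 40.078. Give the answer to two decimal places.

Molar mass of Ca2Al2Fe(SiO4)(Si2O7)O(OH): 2*40.078 + 2*26.982 + 1*55.845 + 3*28.085 + 13*15.999 + 1*1.008 = 483.215 g/mol.
Mass of H per formula unit: 1 × 1.008 = 1.008 g.
Weight fraction H = 1.008 / 483.215 = 0.0021.

0.21 mass %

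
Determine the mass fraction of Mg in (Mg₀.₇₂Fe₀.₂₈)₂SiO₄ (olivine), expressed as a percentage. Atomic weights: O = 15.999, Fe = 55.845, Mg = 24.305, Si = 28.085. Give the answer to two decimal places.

Formula mass = 1.44*24.305 + 0.56*55.845 + 1*28.085 + 4*15.999 = 158.353 g/mol, of which 34.999 g is Mg.
So Mg makes up 34.999/158.353 = 0.2210 of the mass, i.e. 22.10%.

22.10 wt%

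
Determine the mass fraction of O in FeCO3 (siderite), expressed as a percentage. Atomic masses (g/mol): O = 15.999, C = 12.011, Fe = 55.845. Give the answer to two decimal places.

41.43 mass %

Molar mass of FeCO3: 1*55.845 + 1*12.011 + 3*15.999 = 115.853 g/mol.
Mass of O per formula unit: 3 × 15.999 = 47.997 g.
Weight fraction O = 47.997 / 115.853 = 0.4143.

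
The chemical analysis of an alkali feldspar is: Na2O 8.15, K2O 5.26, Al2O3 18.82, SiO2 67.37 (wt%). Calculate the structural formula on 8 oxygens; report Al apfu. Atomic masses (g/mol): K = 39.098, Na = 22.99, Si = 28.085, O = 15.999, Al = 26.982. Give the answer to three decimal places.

Na2O: 8.15/61.979 = 0.13150 mol → 0.26300 mol Na, 0.13150 mol O.
K2O: 5.26/94.195 = 0.05584 mol → 0.11168 mol K, 0.05584 mol O.
Al2O3: 18.82/101.961 = 0.18458 mol → 0.36916 mol Al, 0.55374 mol O.
SiO2: 67.37/60.083 = 1.12128 mol → 1.12128 mol Si, 2.24256 mol O.
Total oxygen = 2.98364 mol. Normalization factor = 8/2.98364 = 2.68129.
Al per 8 O = 0.36916 × 2.68129 = 0.990.

0.990 Al apfu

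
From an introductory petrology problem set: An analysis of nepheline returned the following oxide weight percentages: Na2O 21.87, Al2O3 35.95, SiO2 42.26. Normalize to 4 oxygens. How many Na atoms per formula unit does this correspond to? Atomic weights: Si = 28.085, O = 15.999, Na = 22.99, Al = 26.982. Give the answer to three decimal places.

1.002 Na apfu

21.87 wt% Na2O ÷ 61.979 g/mol = 0.35286 mol, giving 0.70572 Na and 0.35286 O.
35.95 wt% Al2O3 ÷ 101.961 g/mol = 0.35259 mol, giving 0.70518 Al and 1.05777 O.
42.26 wt% SiO2 ÷ 60.083 g/mol = 0.70336 mol, giving 0.70336 Si and 1.40672 O.
Oxygen sums to 2.81735; scaling by 4/2.81735 = 1.41977 puts the formula on 4 O.
Na: 0.70572 × 1.41977 = 1.002 atoms per formula unit.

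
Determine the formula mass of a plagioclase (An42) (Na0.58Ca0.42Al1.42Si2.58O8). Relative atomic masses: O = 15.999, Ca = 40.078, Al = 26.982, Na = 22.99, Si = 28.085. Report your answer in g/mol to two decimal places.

M = 0.58*22.99 + 0.42*40.078 + 1.42*26.982 + 2.58*28.085 + 8*15.999

268.93 g/mol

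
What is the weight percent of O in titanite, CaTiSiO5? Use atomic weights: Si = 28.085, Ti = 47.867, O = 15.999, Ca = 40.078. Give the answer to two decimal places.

Molar mass of CaTiSiO5: 1·40.078 + 1·47.867 + 1·28.085 + 5·15.999 = 196.025 g/mol.
Mass of O per formula unit: 5 × 15.999 = 79.995 g.
Weight fraction O = 79.995 / 196.025 = 0.4081.

40.81 weight percent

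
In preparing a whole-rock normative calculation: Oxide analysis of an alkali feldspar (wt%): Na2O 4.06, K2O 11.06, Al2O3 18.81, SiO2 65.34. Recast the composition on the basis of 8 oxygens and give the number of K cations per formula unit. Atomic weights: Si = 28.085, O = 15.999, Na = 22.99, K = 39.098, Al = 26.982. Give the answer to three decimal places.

Na2O (M=61.979): mol = 0.06551; Na = 0.13102, O = 0.06551.
K2O (M=94.195): mol = 0.11742; K = 0.23484, O = 0.11742.
Al2O3 (M=101.961): mol = 0.18448; Al = 0.36896, O = 0.55344.
SiO2 (M=60.083): mol = 1.08750; Si = 1.08750, O = 2.17500.
ΣO = 2.91137; factor = 8/ΣO = 2.74785.
K apfu = 0.23484 × 2.74785 = 0.645.

0.645 K apfu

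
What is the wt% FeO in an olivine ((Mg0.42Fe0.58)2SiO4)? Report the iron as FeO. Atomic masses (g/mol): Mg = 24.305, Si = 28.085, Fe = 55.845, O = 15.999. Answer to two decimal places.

M((Mg0.42Fe0.58)2SiO4) = 177.277 g/mol; M(FeO) = 71.844 g/mol.
Moles FeO per formula unit = 1.16 Fe ÷ 1 = 1.1600.
FeO fraction = (1.1600 × 71.844) / 177.277 = 83.339/177.277 = 0.4701.

47.01 wt%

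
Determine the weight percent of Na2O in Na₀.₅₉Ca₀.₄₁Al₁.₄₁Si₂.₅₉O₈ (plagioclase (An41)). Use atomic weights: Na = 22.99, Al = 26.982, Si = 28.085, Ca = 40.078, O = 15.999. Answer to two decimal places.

6.80 wt%

M(Na₀.₅₉Ca₀.₄₁Al₁.₄₁Si₂.₅₉O₈) = 268.773 g/mol; M(Na2O) = 61.979 g/mol.
Moles Na2O per formula unit = 0.59 Na ÷ 2 = 0.2950.
Na2O fraction = (0.2950 × 61.979) / 268.773 = 18.284/268.773 = 0.0680.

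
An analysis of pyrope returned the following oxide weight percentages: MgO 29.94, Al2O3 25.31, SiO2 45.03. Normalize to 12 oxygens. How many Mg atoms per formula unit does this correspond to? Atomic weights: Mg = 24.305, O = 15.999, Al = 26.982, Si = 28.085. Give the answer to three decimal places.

2.985 Mg apfu

MgO: 29.94/40.304 = 0.74285 mol → 0.74285 mol Mg, 0.74285 mol O.
Al2O3: 25.31/101.961 = 0.24823 mol → 0.49646 mol Al, 0.74469 mol O.
SiO2: 45.03/60.083 = 0.74946 mol → 0.74946 mol Si, 1.49892 mol O.
Total oxygen = 2.98646 mol. Normalization factor = 12/2.98646 = 4.01814.
Mg per 12 O = 0.74285 × 4.01814 = 2.985.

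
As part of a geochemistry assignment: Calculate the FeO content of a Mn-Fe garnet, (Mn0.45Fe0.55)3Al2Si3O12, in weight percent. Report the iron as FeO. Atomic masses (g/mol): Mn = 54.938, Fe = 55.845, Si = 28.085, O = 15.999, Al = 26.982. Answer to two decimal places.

M((Mn0.45Fe0.55)3Al2Si3O12) = 496.518 g/mol; M(FeO) = 71.844 g/mol.
Moles FeO per formula unit = 1.65 Fe ÷ 1 = 1.6500.
FeO fraction = (1.6500 × 71.844) / 496.518 = 118.543/496.518 = 0.2387.

23.87 wt%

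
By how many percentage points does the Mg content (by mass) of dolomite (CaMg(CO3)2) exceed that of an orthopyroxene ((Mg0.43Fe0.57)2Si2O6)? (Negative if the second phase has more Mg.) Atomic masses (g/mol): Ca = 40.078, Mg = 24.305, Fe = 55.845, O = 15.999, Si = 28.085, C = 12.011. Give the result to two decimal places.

First mineral: 24.305 g Mg in 184.399 g formula = 13.18 wt% Mg.
Second mineral: 20.902 g Mg in 236.730 g formula = 8.83 wt% Mg.
13.18% − 8.83% gives a difference of 4.35 percentage points.

4.35 percentage points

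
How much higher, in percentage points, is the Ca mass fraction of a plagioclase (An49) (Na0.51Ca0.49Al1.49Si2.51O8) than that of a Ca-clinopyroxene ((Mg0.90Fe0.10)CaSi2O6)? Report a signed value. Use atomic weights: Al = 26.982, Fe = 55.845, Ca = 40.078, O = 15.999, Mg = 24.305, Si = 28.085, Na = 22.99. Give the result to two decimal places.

Ca in Na0.51Ca0.49Al1.49Si2.51O8: molar mass 270.052 g/mol; 0.49×40.078 = 19.638 g → 7.27 wt%.
Ca in (Mg0.90Fe0.10)CaSi2O6: molar mass 219.701 g/mol; 1×40.078 = 40.078 g → 18.24 wt%.
Difference = 7.27 − 18.24 = -10.97 percentage points.

-10.97 percentage points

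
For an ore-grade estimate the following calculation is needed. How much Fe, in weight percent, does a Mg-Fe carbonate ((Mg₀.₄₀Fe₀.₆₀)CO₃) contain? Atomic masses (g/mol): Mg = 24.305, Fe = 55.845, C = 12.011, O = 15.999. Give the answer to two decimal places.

32.46 weight percent

Formula mass = 0.40×24.305 + 0.60×55.845 + 1×12.011 + 3×15.999 = 103.237 g/mol, of which 33.507 g is Fe.
So Fe makes up 33.507/103.237 = 0.3246 of the mass, i.e. 32.46%.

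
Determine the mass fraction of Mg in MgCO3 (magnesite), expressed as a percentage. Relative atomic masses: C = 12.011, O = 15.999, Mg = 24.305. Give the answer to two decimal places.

M(MgCO3) = 84.313 g/mol.
Mg contributes 1 × 24.305 = 24.305 g per mole.
24.305/84.313 = 0.2883 → 28.83%.

28.83 weight percent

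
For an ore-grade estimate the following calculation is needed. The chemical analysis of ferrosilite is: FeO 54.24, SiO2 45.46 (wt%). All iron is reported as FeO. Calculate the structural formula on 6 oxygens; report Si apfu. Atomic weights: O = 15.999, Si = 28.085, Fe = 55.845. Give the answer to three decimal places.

2.001 Si apfu

FeO (M=71.844): mol = 0.75497; Fe = 0.75497, O = 0.75497.
SiO2 (M=60.083): mol = 0.75662; Si = 0.75662, O = 1.51324.
ΣO = 2.26821; factor = 6/ΣO = 2.64526.
Si apfu = 0.75662 × 2.64526 = 2.001.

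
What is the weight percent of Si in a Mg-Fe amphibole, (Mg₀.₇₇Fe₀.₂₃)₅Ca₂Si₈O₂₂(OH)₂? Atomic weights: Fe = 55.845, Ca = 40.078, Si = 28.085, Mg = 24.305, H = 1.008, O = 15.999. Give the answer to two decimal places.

Formula mass = 3.85·24.305 + 1.15·55.845 + 2·40.078 + 8·28.085 + 24·15.999 + 2·1.008 = 848.624 g/mol, of which 224.680 g is Si.
So Si makes up 224.680/848.624 = 0.2648 of the mass, i.e. 26.48%.

26.48 wt%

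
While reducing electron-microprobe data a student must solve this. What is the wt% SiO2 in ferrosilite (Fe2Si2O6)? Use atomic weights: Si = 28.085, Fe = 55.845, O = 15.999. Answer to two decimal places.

45.54 wt%

Formula mass = 263.854 g/mol.
2 Si → 2.0000 mol SiO2 per formula unit; M(SiO2) = 60.083, so SiO2 mass = 120.166 g.
120.166/263.854 × 100 = 45.54 wt%.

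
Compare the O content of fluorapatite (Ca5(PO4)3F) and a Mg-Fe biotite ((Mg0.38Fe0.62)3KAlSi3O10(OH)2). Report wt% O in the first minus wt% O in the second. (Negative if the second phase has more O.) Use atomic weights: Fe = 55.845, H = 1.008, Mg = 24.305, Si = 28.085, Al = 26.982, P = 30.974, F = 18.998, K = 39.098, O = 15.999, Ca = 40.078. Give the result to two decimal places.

M(Ca5(PO4)3F) = 504.298 g/mol, so wt% O = 191.988/504.298 × 100 = 38.07%.
M((Mg0.38Fe0.62)3KAlSi3O10(OH)2) = 475.918 g/mol, so wt% O = 191.988/475.918 × 100 = 40.34%.
38.07 − 40.34 = -2.27 pp.

-2.27 percentage points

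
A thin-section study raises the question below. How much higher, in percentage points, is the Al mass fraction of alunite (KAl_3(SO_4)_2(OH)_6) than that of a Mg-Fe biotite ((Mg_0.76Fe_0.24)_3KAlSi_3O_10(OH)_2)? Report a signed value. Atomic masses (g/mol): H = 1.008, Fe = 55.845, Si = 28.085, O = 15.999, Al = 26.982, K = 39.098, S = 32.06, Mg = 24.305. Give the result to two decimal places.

13.41 percentage points

M(KAl_3(SO_4)_2(OH)_6) = 414.198 g/mol, so wt% Al = 80.946/414.198 × 100 = 19.54%.
M((Mg_0.76Fe_0.24)_3KAlSi_3O_10(OH)_2) = 439.963 g/mol, so wt% Al = 26.982/439.963 × 100 = 6.13%.
19.54 − 6.13 = 13.41 pp.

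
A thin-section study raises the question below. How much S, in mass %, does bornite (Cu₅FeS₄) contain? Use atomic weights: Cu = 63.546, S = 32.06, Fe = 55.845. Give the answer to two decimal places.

Formula mass = 5*63.546 + 1*55.845 + 4*32.06 = 501.815 g/mol, of which 128.240 g is S.
So S makes up 128.240/501.815 = 0.2556 of the mass, i.e. 25.56%.

25.56 mass %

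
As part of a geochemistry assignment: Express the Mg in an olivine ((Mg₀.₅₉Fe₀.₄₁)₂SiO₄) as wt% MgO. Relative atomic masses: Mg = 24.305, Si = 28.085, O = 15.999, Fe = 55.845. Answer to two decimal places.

Molar mass of (Mg₀.₅₉Fe₀.₄₁)₂SiO₄ = 1.18×24.305 + 0.82×55.845 + 1×28.085 + 4×15.999 = 166.554 g/mol.
Each formula unit contains 1.18 Mg, equivalent to 1.18/1 = 1.1800 mol MgO.
M(MgO) = 1×24.305 + 1×15.999 = 40.304 g/mol.
Mass of MgO per formula unit = 1.1800 × 40.304 = 47.559 g.
MgO wt% = 47.559 / 166.554 × 100 = 28.55%.

28.55 wt%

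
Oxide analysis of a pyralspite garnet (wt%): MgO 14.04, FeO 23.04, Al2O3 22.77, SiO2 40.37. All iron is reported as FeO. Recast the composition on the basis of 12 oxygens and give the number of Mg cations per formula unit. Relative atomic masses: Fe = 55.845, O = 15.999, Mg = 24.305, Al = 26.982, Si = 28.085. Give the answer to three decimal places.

1.558 Mg apfu

MgO (M=40.304): mol = 0.34835; Mg = 0.34835, O = 0.34835.
FeO (M=71.844): mol = 0.32069; Fe = 0.32069, O = 0.32069.
Al2O3 (M=101.961): mol = 0.22332; Al = 0.44664, O = 0.66996.
SiO2 (M=60.083): mol = 0.67190; Si = 0.67190, O = 1.34380.
ΣO = 2.68280; factor = 12/ΣO = 4.47294.
Mg apfu = 0.34835 × 4.47294 = 1.558.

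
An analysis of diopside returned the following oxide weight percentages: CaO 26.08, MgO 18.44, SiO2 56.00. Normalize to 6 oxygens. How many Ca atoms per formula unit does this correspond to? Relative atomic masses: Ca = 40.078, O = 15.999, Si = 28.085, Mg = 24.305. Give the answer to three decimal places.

1.001 Ca apfu

CaO: 26.08/56.077 = 0.46507 mol → 0.46507 mol Ca, 0.46507 mol O.
MgO: 18.44/40.304 = 0.45752 mol → 0.45752 mol Mg, 0.45752 mol O.
SiO2: 56.00/60.083 = 0.93204 mol → 0.93204 mol Si, 1.86408 mol O.
Total oxygen = 2.78667 mol. Normalization factor = 6/2.78667 = 2.15311.
Ca per 6 O = 0.46507 × 2.15311 = 1.001.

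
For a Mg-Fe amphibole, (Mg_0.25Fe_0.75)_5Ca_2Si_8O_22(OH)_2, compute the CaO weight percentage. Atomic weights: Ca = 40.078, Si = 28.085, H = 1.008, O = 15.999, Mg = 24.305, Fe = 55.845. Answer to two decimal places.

Molar mass of (Mg_0.25Fe_0.75)_5Ca_2Si_8O_22(OH)_2 = 1.25·24.305 + 3.75·55.845 + 2·40.078 + 8·28.085 + 24·15.999 + 2·1.008 = 930.628 g/mol.
Each formula unit contains 2 Ca, equivalent to 2/1 = 2.0000 mol CaO.
M(CaO) = 1×40.078 + 1×15.999 = 56.077 g/mol.
Mass of CaO per formula unit = 2.0000 × 56.077 = 112.154 g.
CaO wt% = 112.154 / 930.628 × 100 = 12.05%.

12.05 wt%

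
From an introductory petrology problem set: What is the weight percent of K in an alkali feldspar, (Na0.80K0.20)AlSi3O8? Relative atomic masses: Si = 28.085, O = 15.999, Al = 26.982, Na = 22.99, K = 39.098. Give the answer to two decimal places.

2.95 wt%

Formula mass = 0.80*22.99 + 0.20*39.098 + 1*26.982 + 3*28.085 + 8*15.999 = 265.441 g/mol, of which 7.820 g is K.
So K makes up 7.820/265.441 = 0.0295 of the mass, i.e. 2.95%.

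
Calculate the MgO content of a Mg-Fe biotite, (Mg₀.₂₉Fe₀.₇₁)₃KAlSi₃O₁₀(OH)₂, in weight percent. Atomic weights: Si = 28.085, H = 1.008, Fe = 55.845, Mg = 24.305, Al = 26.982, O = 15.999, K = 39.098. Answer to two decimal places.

Molar mass of (Mg₀.₂₉Fe₀.₇₁)₃KAlSi₃O₁₀(OH)₂ = 0.87×24.305 + 2.13×55.845 + 1×39.098 + 1×26.982 + 3×28.085 + 12×15.999 + 2×1.008 = 484.434 g/mol.
Each formula unit contains 0.87 Mg, equivalent to 0.87/1 = 0.8700 mol MgO.
M(MgO) = 1×24.305 + 1×15.999 = 40.304 g/mol.
Mass of MgO per formula unit = 0.8700 × 40.304 = 35.064 g.
MgO wt% = 35.064 / 484.434 × 100 = 7.24%.

7.24 wt%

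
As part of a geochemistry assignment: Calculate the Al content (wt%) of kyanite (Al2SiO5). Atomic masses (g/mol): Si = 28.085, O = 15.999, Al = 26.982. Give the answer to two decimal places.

33.30 wt%

Molar mass of Al2SiO5: 2*26.982 + 1*28.085 + 5*15.999 = 162.044 g/mol.
Mass of Al per formula unit: 2 × 26.982 = 53.964 g.
Weight fraction Al = 53.964 / 162.044 = 0.3330.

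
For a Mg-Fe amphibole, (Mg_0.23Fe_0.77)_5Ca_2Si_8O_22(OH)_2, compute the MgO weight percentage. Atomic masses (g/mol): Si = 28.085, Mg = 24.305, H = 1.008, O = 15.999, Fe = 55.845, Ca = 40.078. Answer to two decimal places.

4.96 wt%

M((Mg_0.23Fe_0.77)_5Ca_2Si_8O_22(OH)_2) = 933.782 g/mol; M(MgO) = 40.304 g/mol.
Moles MgO per formula unit = 1.15 Mg ÷ 1 = 1.1500.
MgO fraction = (1.1500 × 40.304) / 933.782 = 46.350/933.782 = 0.0496.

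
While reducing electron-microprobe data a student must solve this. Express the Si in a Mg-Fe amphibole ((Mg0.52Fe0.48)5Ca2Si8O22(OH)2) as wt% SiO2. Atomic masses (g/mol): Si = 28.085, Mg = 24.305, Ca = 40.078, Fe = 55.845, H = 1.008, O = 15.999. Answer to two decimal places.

Molar mass of (Mg0.52Fe0.48)5Ca2Si8O22(OH)2 = 2.60·24.305 + 2.40·55.845 + 2·40.078 + 8·28.085 + 24·15.999 + 2·1.008 = 888.049 g/mol.
Each formula unit contains 8 Si, equivalent to 8/1 = 8.0000 mol SiO2.
M(SiO2) = 1×28.085 + 2×15.999 = 60.083 g/mol.
Mass of SiO2 per formula unit = 8.0000 × 60.083 = 480.664 g.
SiO2 wt% = 480.664 / 888.049 × 100 = 54.13%.

54.13 wt%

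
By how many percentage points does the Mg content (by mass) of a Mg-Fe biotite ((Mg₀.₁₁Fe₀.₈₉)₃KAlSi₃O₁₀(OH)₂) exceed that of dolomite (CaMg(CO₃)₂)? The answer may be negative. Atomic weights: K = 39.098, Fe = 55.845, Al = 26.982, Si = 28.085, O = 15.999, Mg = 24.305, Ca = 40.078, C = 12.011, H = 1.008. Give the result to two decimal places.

-11.58 percentage points

Mg in (Mg₀.₁₁Fe₀.₈₉)₃KAlSi₃O₁₀(OH)₂: molar mass 501.466 g/mol; 0.33×24.305 = 8.021 g → 1.60 wt%.
Mg in CaMg(CO₃)₂: molar mass 184.399 g/mol; 1×24.305 = 24.305 g → 13.18 wt%.
Difference = 1.60 − 13.18 = -11.58 percentage points.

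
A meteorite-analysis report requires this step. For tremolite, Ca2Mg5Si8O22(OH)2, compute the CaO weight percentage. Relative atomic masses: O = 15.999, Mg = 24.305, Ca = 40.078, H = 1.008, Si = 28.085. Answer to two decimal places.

13.81 wt%

M(Ca2Mg5Si8O22(OH)2) = 812.353 g/mol; M(CaO) = 56.077 g/mol.
Moles CaO per formula unit = 2 Ca ÷ 1 = 2.0000.
CaO fraction = (2.0000 × 56.077) / 812.353 = 112.154/812.353 = 0.1381.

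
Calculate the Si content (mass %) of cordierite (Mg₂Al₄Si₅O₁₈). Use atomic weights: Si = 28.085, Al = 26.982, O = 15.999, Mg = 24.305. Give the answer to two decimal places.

M(Mg₂Al₄Si₅O₁₈) = 584.945 g/mol.
Si contributes 5 × 28.085 = 140.425 g per mole.
140.425/584.945 = 0.2401 → 24.01%.

24.01 mass %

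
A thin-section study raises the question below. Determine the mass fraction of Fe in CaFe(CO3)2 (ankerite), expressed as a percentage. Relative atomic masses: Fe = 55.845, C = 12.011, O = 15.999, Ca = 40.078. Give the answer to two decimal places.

M(CaFe(CO3)2) = 215.939 g/mol.
Fe contributes 1 × 55.845 = 55.845 g per mole.
55.845/215.939 = 0.2586 → 25.86%.

25.86 weight percent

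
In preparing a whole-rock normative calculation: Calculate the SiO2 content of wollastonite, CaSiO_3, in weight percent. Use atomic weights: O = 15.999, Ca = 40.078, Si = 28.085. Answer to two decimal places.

Formula mass = 116.160 g/mol.
1 Si → 1.0000 mol SiO2 per formula unit; M(SiO2) = 60.083, so SiO2 mass = 60.083 g.
60.083/116.160 × 100 = 51.72 wt%.

51.72 wt%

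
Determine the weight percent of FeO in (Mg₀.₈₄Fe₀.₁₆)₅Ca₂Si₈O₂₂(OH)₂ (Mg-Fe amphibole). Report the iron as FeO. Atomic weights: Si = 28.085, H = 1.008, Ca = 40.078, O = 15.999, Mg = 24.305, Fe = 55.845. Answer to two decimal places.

6.86 wt%

Formula mass = 837.585 g/mol.
0.80 Fe → 0.8000 mol FeO per formula unit; M(FeO) = 71.844, so FeO mass = 57.475 g.
57.475/837.585 × 100 = 6.86 wt%.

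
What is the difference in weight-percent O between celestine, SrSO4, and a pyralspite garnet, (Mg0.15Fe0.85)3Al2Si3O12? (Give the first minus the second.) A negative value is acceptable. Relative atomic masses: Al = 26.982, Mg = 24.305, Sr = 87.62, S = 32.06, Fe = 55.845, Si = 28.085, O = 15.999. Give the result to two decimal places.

O in SrSO4: molar mass 183.676 g/mol; 4×15.999 = 63.996 g → 34.84 wt%.
O in (Mg0.15Fe0.85)3Al2Si3O12: molar mass 483.549 g/mol; 12×15.999 = 191.988 g → 39.70 wt%.
Difference = 34.84 − 39.70 = -4.86 percentage points.

-4.86 percentage points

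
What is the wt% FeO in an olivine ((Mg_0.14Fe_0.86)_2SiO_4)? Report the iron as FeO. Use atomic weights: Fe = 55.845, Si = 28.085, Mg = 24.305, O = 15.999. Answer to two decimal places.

63.39 wt%

M((Mg_0.14Fe_0.86)_2SiO_4) = 194.940 g/mol; M(FeO) = 71.844 g/mol.
Moles FeO per formula unit = 1.72 Fe ÷ 1 = 1.7200.
FeO fraction = (1.7200 × 71.844) / 194.940 = 123.572/194.940 = 0.6339.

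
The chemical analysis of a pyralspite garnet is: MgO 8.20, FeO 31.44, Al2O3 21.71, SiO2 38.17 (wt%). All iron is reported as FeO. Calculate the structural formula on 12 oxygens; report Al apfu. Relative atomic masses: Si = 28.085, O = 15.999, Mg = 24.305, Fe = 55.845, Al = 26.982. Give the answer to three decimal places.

2.004 Al apfu

8.20 wt% MgO ÷ 40.304 g/mol = 0.20345 mol, giving 0.20345 Mg and 0.20345 O.
31.44 wt% FeO ÷ 71.844 g/mol = 0.43761 mol, giving 0.43761 Fe and 0.43761 O.
21.71 wt% Al2O3 ÷ 101.961 g/mol = 0.21292 mol, giving 0.42584 Al and 0.63876 O.
38.17 wt% SiO2 ÷ 60.083 g/mol = 0.63529 mol, giving 0.63529 Si and 1.27058 O.
Oxygen sums to 2.55040; scaling by 12/2.55040 = 4.70514 puts the formula on 12 O.
Al: 0.42584 × 4.70514 = 2.004 atoms per formula unit.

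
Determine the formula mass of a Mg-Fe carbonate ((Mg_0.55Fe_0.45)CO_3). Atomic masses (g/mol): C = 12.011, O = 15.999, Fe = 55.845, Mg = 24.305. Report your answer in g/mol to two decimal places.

The formula mass is the sum 0.55×24.305 + 0.45×55.845 + 1×12.011 + 3×15.999.

98.51 g/mol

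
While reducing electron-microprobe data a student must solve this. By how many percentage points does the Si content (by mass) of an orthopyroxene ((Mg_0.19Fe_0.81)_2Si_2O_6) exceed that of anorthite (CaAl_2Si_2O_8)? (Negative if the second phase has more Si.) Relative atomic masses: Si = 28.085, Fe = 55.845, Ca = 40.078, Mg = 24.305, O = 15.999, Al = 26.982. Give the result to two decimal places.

Si in (Mg_0.19Fe_0.81)_2Si_2O_6: molar mass 251.869 g/mol; 2×28.085 = 56.170 g → 22.30 wt%.
Si in CaAl_2Si_2O_8: molar mass 278.204 g/mol; 2×28.085 = 56.170 g → 20.19 wt%.
Difference = 22.30 − 20.19 = 2.11 percentage points.

2.11 percentage points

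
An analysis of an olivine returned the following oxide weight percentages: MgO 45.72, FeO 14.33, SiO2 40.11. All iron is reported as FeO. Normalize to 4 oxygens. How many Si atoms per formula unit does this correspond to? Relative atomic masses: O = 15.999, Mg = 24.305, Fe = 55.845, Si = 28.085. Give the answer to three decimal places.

MgO: 45.72/40.304 = 1.13438 mol → 1.13438 mol Mg, 1.13438 mol O.
FeO: 14.33/71.844 = 0.19946 mol → 0.19946 mol Fe, 0.19946 mol O.
SiO2: 40.11/60.083 = 0.66758 mol → 0.66758 mol Si, 1.33516 mol O.
Total oxygen = 2.66900 mol. Normalization factor = 4/2.66900 = 1.49869.
Si per 4 O = 0.66758 × 1.49869 = 1.000.

1.000 Si apfu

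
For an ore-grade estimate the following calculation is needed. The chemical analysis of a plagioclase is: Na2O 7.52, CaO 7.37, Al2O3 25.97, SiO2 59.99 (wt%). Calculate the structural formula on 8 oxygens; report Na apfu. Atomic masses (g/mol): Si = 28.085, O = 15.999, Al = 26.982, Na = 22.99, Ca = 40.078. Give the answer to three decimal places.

0.644 Na apfu

Na2O (M=61.979): mol = 0.12133; Na = 0.24266, O = 0.12133.
CaO (M=56.077): mol = 0.13143; Ca = 0.13143, O = 0.13143.
Al2O3 (M=101.961): mol = 0.25471; Al = 0.50942, O = 0.76413.
SiO2 (M=60.083): mol = 0.99845; Si = 0.99845, O = 1.99690.
ΣO = 3.01379; factor = 8/ΣO = 2.65446.
Na apfu = 0.24266 × 2.65446 = 0.644.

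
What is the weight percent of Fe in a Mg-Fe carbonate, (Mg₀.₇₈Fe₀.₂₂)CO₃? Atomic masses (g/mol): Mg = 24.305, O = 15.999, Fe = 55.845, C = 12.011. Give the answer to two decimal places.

13.46 weight percent

Molar mass of (Mg₀.₇₈Fe₀.₂₂)CO₃: 0.78×24.305 + 0.22×55.845 + 1×12.011 + 3×15.999 = 91.252 g/mol.
Mass of Fe per formula unit: 0.22 × 55.845 = 12.286 g.
Weight fraction Fe = 12.286 / 91.252 = 0.1346.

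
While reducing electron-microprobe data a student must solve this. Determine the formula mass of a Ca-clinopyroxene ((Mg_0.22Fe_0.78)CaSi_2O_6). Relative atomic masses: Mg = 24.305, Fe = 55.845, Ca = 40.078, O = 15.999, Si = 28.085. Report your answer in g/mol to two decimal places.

241.15 g/mol

M = 0.22(24.305) + 0.78(55.845) + 1(40.078) + 2(28.085) + 6(15.999)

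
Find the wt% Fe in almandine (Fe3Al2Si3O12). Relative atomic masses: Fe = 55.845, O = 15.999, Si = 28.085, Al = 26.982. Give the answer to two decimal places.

33.66 mass %

Formula mass = 3×55.845 + 2×26.982 + 3×28.085 + 12×15.999 = 497.742 g/mol, of which 167.535 g is Fe.
So Fe makes up 167.535/497.742 = 0.3366 of the mass, i.e. 33.66%.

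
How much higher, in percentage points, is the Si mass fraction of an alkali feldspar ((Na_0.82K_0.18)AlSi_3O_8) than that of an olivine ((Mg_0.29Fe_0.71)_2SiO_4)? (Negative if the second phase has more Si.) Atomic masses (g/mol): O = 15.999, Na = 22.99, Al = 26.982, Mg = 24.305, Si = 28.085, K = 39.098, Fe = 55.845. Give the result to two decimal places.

16.64 percentage points

M((Na_0.82K_0.18)AlSi_3O_8) = 265.118 g/mol, so wt% Si = 84.255/265.118 × 100 = 31.78%.
M((Mg_0.29Fe_0.71)_2SiO_4) = 185.478 g/mol, so wt% Si = 28.085/185.478 × 100 = 15.14%.
31.78 − 15.14 = 16.64 pp.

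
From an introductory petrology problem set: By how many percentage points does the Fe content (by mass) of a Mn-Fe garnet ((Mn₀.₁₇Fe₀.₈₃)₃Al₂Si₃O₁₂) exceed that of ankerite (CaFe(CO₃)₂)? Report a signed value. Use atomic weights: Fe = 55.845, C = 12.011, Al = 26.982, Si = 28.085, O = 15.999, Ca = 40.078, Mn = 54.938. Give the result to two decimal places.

Fe in (Mn₀.₁₇Fe₀.₈₃)₃Al₂Si₃O₁₂: molar mass 497.279 g/mol; 2.49×55.845 = 139.054 g → 27.96 wt%.
Fe in CaFe(CO₃)₂: molar mass 215.939 g/mol; 1×55.845 = 55.845 g → 25.86 wt%.
Difference = 27.96 − 25.86 = 2.10 percentage points.

2.10 percentage points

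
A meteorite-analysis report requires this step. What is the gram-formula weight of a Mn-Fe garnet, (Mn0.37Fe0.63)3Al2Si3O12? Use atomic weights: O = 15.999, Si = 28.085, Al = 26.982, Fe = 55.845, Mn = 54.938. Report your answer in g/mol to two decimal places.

496.74 g/mol

M = 1.11(54.938) + 1.89(55.845) + 2(26.982) + 3(28.085) + 12(15.999)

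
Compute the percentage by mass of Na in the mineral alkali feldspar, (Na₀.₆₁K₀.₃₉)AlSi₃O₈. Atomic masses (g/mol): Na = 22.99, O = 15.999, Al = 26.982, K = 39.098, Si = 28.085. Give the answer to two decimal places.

5.22 wt%

Formula mass = 0.61·22.99 + 0.39·39.098 + 1·26.982 + 3·28.085 + 8·15.999 = 268.501 g/mol, of which 14.024 g is Na.
So Na makes up 14.024/268.501 = 0.0522 of the mass, i.e. 5.22%.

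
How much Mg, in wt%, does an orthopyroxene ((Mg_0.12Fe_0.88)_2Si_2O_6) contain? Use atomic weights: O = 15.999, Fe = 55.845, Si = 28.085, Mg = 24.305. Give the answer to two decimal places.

Molar mass of (Mg_0.12Fe_0.88)_2Si_2O_6: 0.24×24.305 + 1.76×55.845 + 2×28.085 + 6×15.999 = 256.284 g/mol.
Mass of Mg per formula unit: 0.24 × 24.305 = 5.833 g.
Weight fraction Mg = 5.833 / 256.284 = 0.0228.

2.28 wt%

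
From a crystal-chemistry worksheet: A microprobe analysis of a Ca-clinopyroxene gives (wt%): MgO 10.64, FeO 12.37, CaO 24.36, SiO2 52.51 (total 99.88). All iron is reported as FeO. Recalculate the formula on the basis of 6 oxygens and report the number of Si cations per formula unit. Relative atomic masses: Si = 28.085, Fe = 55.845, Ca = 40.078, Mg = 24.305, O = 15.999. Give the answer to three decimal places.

MgO: 10.64/40.304 = 0.26399 mol → 0.26399 mol Mg, 0.26399 mol O.
FeO: 12.37/71.844 = 0.17218 mol → 0.17218 mol Fe, 0.17218 mol O.
CaO: 24.36/56.077 = 0.43440 mol → 0.43440 mol Ca, 0.43440 mol O.
SiO2: 52.51/60.083 = 0.87396 mol → 0.87396 mol Si, 1.74792 mol O.
Total oxygen = 2.61849 mol. Normalization factor = 6/2.61849 = 2.29140.
Si per 6 O = 0.87396 × 2.29140 = 2.003.

2.003 Si apfu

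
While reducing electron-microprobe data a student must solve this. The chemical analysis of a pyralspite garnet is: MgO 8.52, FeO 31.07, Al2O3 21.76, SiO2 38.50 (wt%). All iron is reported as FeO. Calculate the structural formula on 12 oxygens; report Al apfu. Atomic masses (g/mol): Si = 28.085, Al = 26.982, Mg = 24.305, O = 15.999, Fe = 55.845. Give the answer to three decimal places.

8.52 wt% MgO ÷ 40.304 g/mol = 0.21139 mol, giving 0.21139 Mg and 0.21139 O.
31.07 wt% FeO ÷ 71.844 g/mol = 0.43246 mol, giving 0.43246 Fe and 0.43246 O.
21.76 wt% Al2O3 ÷ 101.961 g/mol = 0.21341 mol, giving 0.42682 Al and 0.64023 O.
38.50 wt% SiO2 ÷ 60.083 g/mol = 0.64078 mol, giving 0.64078 Si and 1.28156 O.
Oxygen sums to 2.56564; scaling by 12/2.56564 = 4.67720 puts the formula on 12 O.
Al: 0.42682 × 4.67720 = 1.996 atoms per formula unit.

1.996 Al apfu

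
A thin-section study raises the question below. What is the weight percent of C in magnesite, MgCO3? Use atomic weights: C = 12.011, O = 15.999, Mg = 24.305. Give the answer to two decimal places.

M(MgCO3) = 84.313 g/mol.
C contributes 1 × 12.011 = 12.011 g per mole.
12.011/84.313 = 0.1425 → 14.25%.

14.25 weight percent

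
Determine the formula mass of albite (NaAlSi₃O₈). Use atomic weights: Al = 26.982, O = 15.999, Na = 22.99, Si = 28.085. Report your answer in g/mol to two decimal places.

262.22 g/mol

The formula mass is the sum 1×22.99 + 1×26.982 + 3×28.085 + 8×15.999.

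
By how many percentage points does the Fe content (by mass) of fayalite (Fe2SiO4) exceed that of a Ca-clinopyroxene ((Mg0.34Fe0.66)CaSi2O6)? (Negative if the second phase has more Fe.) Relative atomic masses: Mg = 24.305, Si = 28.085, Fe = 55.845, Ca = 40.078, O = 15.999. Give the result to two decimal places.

39.28 percentage points

Fe in Fe2SiO4: molar mass 203.771 g/mol; 2×55.845 = 111.690 g → 54.81 wt%.
Fe in (Mg0.34Fe0.66)CaSi2O6: molar mass 237.363 g/mol; 0.66×55.845 = 36.858 g → 15.53 wt%.
Difference = 54.81 − 15.53 = 39.28 percentage points.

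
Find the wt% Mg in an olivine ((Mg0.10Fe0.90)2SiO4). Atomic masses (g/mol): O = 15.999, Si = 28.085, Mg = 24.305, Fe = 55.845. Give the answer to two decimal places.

M((Mg0.10Fe0.90)2SiO4) = 197.463 g/mol.
Mg contributes 0.20 × 24.305 = 4.861 g per mole.
4.861/197.463 = 0.0246 → 2.46%.

2.46 mass %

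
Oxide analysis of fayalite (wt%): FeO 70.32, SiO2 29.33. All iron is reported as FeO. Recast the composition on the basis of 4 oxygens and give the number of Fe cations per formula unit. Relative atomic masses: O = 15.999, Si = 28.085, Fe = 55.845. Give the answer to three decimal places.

FeO (M=71.844): mol = 0.97879; Fe = 0.97879, O = 0.97879.
SiO2 (M=60.083): mol = 0.48816; Si = 0.48816, O = 0.97632.
ΣO = 1.95511; factor = 4/ΣO = 2.04592.
Fe apfu = 0.97879 × 2.04592 = 2.003.

2.003 Fe apfu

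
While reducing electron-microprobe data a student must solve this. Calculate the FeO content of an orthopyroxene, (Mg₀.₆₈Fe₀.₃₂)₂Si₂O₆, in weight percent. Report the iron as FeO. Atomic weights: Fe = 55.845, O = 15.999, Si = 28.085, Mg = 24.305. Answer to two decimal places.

Molar mass of (Mg₀.₆₈Fe₀.₃₂)₂Si₂O₆ = 1.36*24.305 + 0.64*55.845 + 2*28.085 + 6*15.999 = 220.960 g/mol.
Each formula unit contains 0.64 Fe, equivalent to 0.64/1 = 0.6400 mol FeO.
M(FeO) = 1×55.845 + 1×15.999 = 71.844 g/mol.
Mass of FeO per formula unit = 0.6400 × 71.844 = 45.980 g.
FeO wt% = 45.980 / 220.960 × 100 = 20.81%.

20.81 wt%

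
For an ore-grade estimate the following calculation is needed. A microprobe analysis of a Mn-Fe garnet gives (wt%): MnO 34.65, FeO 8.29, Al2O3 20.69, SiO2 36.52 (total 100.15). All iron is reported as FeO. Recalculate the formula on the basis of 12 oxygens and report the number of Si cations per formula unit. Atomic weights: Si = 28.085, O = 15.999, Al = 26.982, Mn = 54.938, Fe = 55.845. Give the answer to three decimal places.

3.004 Si apfu

MnO: 34.65/70.937 = 0.48846 mol → 0.48846 mol Mn, 0.48846 mol O.
FeO: 8.29/71.844 = 0.11539 mol → 0.11539 mol Fe, 0.11539 mol O.
Al2O3: 20.69/101.961 = 0.20292 mol → 0.40584 mol Al, 0.60876 mol O.
SiO2: 36.52/60.083 = 0.60783 mol → 0.60783 mol Si, 1.21566 mol O.
Total oxygen = 2.42827 mol. Normalization factor = 12/2.42827 = 4.94179.
Si per 12 O = 0.60783 × 4.94179 = 3.004.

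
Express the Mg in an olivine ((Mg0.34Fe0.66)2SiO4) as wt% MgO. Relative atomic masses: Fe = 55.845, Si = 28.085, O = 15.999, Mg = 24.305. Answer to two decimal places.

Formula mass = 182.324 g/mol.
0.68 Mg → 0.6800 mol MgO per formula unit; M(MgO) = 40.304, so MgO mass = 27.407 g.
27.407/182.324 × 100 = 15.03 wt%.

15.03 wt%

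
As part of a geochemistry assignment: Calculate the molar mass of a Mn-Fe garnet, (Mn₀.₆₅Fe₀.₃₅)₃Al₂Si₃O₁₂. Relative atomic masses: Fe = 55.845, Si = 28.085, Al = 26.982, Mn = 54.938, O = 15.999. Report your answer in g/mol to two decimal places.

The formula mass is the sum 1.95·54.938 + 1.05·55.845 + 2·26.982 + 3·28.085 + 12·15.999.

495.97 g/mol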